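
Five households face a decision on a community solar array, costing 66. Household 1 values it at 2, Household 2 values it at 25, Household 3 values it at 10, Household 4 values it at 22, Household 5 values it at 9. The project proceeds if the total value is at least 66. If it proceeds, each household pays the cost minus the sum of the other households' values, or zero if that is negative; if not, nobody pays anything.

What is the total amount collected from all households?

58

Total value 68 ≥ cost 66, so it is built.
Household 1: others sum to 66; max(0, 66 - 66) = 0.
Household 2: others sum to 43; max(0, 66 - 43) = 23.
Household 3: others sum to 58; max(0, 66 - 58) = 8.
Household 4: others sum to 46; max(0, 66 - 46) = 20.
Household 5: others sum to 59; max(0, 66 - 59) = 7.
Total collected = 0 + 23 + 8 + 20 + 7 = 58.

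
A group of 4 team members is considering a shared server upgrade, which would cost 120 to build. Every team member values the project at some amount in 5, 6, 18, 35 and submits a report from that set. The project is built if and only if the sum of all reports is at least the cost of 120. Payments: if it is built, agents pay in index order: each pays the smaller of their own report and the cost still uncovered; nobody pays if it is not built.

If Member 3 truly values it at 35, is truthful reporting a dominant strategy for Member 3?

Consider the case where Member 1 reports 35, Member 2 reports 35 and Member 4 reports 35.
Truthful report 35: project built, pays 35, utility 35 - 35 = 0.
Report 18 instead: project built, pays 18, utility 35 - 18 = 17.
Since 17 > 0, reporting 18 is strictly better here, so truthful reporting is not dominant.

No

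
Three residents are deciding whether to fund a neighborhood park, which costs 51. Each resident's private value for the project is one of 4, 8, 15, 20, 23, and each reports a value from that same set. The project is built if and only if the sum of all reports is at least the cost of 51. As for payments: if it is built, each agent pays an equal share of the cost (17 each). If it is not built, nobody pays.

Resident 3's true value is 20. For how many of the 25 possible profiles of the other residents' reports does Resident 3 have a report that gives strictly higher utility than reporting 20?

3

Others report (8, 20): truth gives 0; report 23 gives 3 > 0. Violating.
Others report (15, 15): truth gives 0; report 23 gives 3 > 0. Violating.
Others report (20, 8): truth gives 0; report 23 gives 3 > 0. Violating.
Others report (4, 4): truth gives 0; no alternative beats it.
Others report (4, 8): truth gives 0; no alternative beats it.
(Checking all 25 profiles: 3 have a profitable deviation, 22 do not.)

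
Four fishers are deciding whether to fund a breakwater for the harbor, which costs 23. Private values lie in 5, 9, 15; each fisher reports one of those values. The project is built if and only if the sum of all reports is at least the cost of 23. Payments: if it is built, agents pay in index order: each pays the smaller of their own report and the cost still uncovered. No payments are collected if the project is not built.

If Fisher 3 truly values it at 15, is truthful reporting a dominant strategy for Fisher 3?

No

Consider the case where Fisher 1 reports 5, Fisher 2 reports 5 and Fisher 4 reports 5.
Truthful report 15: project built, pays 13, utility 15 - 13 = 2.
Report 9 instead: project built, pays 9, utility 15 - 9 = 6.
Since 6 > 2, reporting 9 is strictly better here, so truthful reporting is not dominant.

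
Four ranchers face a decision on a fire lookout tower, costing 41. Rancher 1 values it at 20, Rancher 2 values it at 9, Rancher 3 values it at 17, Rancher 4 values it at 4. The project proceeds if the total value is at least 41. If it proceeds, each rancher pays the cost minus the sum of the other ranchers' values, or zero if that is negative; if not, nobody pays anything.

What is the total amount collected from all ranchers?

Total value 50 ≥ cost 41, so it is built.
Rancher 1: others sum to 30; max(0, 41 - 30) = 11.
Rancher 2: others sum to 41; max(0, 41 - 41) = 0.
Rancher 3: others sum to 33; max(0, 41 - 33) = 8.
Rancher 4: others sum to 46; max(0, 41 - 46) = 0.
Total collected = 11 + 0 + 8 + 0 = 19.

19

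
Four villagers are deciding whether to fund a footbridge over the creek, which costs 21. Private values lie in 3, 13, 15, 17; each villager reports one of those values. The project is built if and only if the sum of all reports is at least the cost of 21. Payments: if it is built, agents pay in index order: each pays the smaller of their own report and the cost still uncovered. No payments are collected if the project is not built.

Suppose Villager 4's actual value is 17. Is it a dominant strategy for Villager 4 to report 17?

Yes

Check each profile of the others' reports and compare truth against every alternative report.
Others report (3, 3, 15): truth gives 17, best alternative gives 17.
Others report (3, 3, 17): truth gives 17, best alternative gives 17.
Others report (3, 13, 13): truth gives 17, best alternative gives 17.
Others report (3, 13, 15): truth gives 17, best alternative gives 17.
Others report (3, 13, 17): truth gives 17, best alternative gives 17.
Others report (3, 15, 3): truth gives 17, best alternative gives 17.
(Remaining 58 profiles checked similarly; truth is weakly best in each.)
In every case the truthful report is at least as good as any alternative, so it is a dominant strategy.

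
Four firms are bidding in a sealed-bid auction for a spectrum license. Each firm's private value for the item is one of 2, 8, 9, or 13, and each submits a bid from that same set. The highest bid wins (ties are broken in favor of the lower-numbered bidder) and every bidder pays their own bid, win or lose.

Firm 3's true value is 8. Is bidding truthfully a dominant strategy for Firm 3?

No

Consider the case where Firm 1 bids 2, Firm 2 bids 2 and Firm 4 bids 9.
Truthful bid 8: loses but pays 8, utility -8.
Bid 2 instead: loses but pays 2, utility -2.
Since -2 > -8, bidding 2 is strictly better here, so truthful bidding is not dominant.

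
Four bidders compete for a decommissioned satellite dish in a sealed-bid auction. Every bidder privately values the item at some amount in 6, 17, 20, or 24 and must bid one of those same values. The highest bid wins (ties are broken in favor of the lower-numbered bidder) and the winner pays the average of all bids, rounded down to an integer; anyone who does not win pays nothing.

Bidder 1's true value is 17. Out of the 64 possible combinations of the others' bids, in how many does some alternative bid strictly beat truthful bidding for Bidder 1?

16

Others bid (6, 6, 6): truth gives 9; bid 6 gives 11 > 9. Violating.
Others bid (6, 6, 20): truth gives 0; bid 20 gives 4 > 0. Violating.
Others bid (6, 6, 24): truth gives 0; bid 24 gives 2 > 0. Violating.
Others bid (6, 17, 20): truth gives 0; bid 20 gives 2 > 0. Violating.
Others bid (6, 6, 17): truth gives 6; no alternative beats it.
Others bid (6, 17, 6): truth gives 6; no alternative beats it.
(Checking all 64 profiles: 16 have a profitable deviation, 48 do not.)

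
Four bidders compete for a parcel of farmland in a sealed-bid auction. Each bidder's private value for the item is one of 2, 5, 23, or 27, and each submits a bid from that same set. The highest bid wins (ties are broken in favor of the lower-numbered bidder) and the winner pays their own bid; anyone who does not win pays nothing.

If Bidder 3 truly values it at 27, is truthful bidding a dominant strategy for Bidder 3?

No

Consider the case where Bidder 1 bids 2, Bidder 2 bids 2 and Bidder 4 bids 2.
Truthful bid 27: wins, pays 27, utility 27 - 27 = 0.
Bid 5 instead: wins, pays 5, utility 27 - 5 = 22.
Since 22 > 0, bidding 5 is strictly better here, so truthful bidding is not dominant.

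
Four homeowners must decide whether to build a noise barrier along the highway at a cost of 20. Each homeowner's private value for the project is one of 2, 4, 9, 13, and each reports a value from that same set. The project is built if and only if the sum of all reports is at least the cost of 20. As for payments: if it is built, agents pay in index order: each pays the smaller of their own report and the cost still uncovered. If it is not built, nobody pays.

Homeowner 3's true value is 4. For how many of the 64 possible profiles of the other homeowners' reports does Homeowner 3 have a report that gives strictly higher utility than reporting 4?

25

Others report (2, 4, 13): truth gives 0; report 2 gives 2 > 0. Violating.
Others report (2, 9, 9): truth gives 0; report 2 gives 2 > 0. Violating.
Others report (2, 9, 13): truth gives 0; report 2 gives 2 > 0. Violating.
Others report (2, 13, 4): truth gives 0; report 2 gives 2 > 0. Violating.
Others report (2, 2, 2): truth gives 0; no alternative beats it.
Others report (2, 2, 4): truth gives 0; no alternative beats it.
(Checking all 64 profiles: 25 have a profitable deviation, 39 do not.)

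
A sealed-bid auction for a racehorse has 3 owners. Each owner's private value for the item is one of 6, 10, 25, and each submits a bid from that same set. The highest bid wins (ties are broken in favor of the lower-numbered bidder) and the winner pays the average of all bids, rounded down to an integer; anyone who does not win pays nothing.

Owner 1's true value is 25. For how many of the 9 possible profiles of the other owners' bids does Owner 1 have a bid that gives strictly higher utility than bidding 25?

Others bid (6, 6): truth gives 13; bid 6 gives 19 > 13. Violating.
Others bid (6, 10): truth gives 12; bid 10 gives 17 > 12. Violating.
Others bid (10, 6): truth gives 12; bid 10 gives 17 > 12. Violating.
Others bid (10, 10): truth gives 10; bid 10 gives 15 > 10. Violating.
Others bid (6, 25): truth gives 7; no alternative beats it.
Others bid (10, 25): truth gives 5; no alternative beats it.
(Checking all 9 profiles: 4 have a profitable deviation, 5 do not.)

4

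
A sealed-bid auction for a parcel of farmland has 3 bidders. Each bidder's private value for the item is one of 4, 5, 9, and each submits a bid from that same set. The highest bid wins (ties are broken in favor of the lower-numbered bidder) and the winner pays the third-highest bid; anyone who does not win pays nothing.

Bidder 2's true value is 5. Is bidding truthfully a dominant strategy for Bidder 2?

Consider the case where Bidder 1 bids 4 and Bidder 3 bids 9.
Truthful bid 5: loses, pays 0, utility 0.
Bid 9 instead: wins, pays 4, utility 5 - 4 = 1.
Since 1 > 0, bidding 9 is strictly better here, so truthful bidding is not dominant.

No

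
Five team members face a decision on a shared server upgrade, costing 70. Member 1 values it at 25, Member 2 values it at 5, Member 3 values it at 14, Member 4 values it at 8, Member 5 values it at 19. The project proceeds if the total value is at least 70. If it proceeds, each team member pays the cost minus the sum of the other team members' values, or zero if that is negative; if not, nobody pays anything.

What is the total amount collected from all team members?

Total value 71 ≥ cost 70, so it is built.
Member 1: others sum to 46; max(0, 70 - 46) = 24.
Member 2: others sum to 66; max(0, 70 - 66) = 4.
Member 3: others sum to 57; max(0, 70 - 57) = 13.
Member 4: others sum to 63; max(0, 70 - 63) = 7.
Member 5: others sum to 52; max(0, 70 - 52) = 18.
Total collected = 24 + 4 + 13 + 7 + 18 = 66.

66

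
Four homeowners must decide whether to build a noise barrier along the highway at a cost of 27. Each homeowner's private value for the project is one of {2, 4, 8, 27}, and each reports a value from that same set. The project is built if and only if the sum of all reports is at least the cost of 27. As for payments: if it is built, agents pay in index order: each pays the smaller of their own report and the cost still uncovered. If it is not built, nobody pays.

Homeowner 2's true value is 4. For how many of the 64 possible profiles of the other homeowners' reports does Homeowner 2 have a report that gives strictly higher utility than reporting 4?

21

Others report (2, 2, 27): truth gives 0; report 2 gives 2 > 0. Violating.
Others report (2, 4, 27): truth gives 0; report 2 gives 2 > 0. Violating.
Others report (2, 8, 27): truth gives 0; report 2 gives 2 > 0. Violating.
Others report (2, 27, 2): truth gives 0; report 2 gives 2 > 0. Violating.
Others report (2, 2, 2): truth gives 0; no alternative beats it.
Others report (2, 2, 4): truth gives 0; no alternative beats it.
(Checking all 64 profiles: 21 have a profitable deviation, 43 do not.)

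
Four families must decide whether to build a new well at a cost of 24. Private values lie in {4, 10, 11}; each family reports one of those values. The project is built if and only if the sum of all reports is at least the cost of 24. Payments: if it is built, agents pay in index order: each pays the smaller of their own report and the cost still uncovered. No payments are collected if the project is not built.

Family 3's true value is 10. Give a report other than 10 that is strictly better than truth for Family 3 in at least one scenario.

Suppose Family 1 reports 4, Family 2 reports 10 and Family 4 reports 10.
Report 10: project built, pays 10, utility 10 - 10 = 0.
Report 4: project built, pays 4, utility 10 - 4 = 6.
So reporting 4 beats truth here (6 > 0).

4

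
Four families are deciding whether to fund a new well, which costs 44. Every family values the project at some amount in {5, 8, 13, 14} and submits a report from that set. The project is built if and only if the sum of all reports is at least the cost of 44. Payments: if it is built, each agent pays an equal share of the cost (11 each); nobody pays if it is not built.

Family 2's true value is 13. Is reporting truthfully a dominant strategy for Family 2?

Consider the case where Family 1 reports 8, Family 3 reports 8 and Family 4 reports 14.
Truthful report 13: project not built, utility 0.
Report 14 instead: project built, pays 11, utility 13 - 11 = 2.
Since 2 > 0, reporting 14 is strictly better here, so truthful reporting is not dominant.

No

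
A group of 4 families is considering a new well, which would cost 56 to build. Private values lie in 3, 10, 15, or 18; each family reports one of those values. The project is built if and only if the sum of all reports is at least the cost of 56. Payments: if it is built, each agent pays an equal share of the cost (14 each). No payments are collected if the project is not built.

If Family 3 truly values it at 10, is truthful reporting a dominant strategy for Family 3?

No

Consider the case where Family 1 reports 10, Family 2 reports 18 and Family 4 reports 18.
Truthful report 10: project built, pays 14, utility 10 - 14 = -4.
Report 3 instead: project not built, utility 0.
Since 0 > -4, reporting 3 is strictly better here, so truthful reporting is not dominant.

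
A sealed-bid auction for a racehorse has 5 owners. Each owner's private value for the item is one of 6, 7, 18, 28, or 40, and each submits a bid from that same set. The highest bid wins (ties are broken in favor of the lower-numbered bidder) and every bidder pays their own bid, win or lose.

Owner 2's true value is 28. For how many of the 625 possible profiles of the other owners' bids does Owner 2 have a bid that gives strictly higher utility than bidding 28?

487

Others bid (6, 6, 6, 6): truth gives 0; bid 7 gives 21 > 0. Violating.
Others bid (6, 6, 6, 7): truth gives 0; bid 7 gives 21 > 0. Violating.
Others bid (6, 6, 6, 18): truth gives 0; bid 18 gives 10 > 0. Violating.
Others bid (6, 6, 6, 40): truth gives -28; bid 6 gives -6 > -28. Violating.
Others bid (6, 6, 6, 28): truth gives 0; no alternative beats it.
Others bid (6, 6, 7, 28): truth gives 0; no alternative beats it.
(Checking all 625 profiles: 487 have a profitable deviation, 138 do not.)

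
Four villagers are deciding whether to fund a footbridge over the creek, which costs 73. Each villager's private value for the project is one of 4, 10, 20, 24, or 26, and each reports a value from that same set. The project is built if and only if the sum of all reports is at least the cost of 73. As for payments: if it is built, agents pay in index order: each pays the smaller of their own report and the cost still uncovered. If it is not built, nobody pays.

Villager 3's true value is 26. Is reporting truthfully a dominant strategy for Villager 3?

No

Consider the case where Villager 1 reports 4, Villager 2 reports 20 and Villager 4 reports 26.
Truthful report 26: project built, pays 26, utility 26 - 26 = 0.
Report 24 instead: project built, pays 24, utility 26 - 24 = 2.
Since 2 > 0, reporting 24 is strictly better here, so truthful reporting is not dominant.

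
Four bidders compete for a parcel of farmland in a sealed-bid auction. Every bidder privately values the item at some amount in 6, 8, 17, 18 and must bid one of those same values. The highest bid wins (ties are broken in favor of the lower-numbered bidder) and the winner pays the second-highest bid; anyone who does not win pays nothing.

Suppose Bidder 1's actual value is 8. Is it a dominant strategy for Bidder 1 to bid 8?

Check each profile of the others' bids and compare truth against every alternative bid.
Others bid (6, 6, 6): truth gives 2, best alternative gives 2.
Others bid (6, 6, 8): truth gives 0, best alternative gives 0.
Others bid (6, 6, 17): truth gives 0, best alternative gives 0.
Others bid (6, 6, 18): truth gives 0, best alternative gives 0.
Others bid (6, 8, 6): truth gives 0, best alternative gives 0.
Others bid (6, 8, 8): truth gives 0, best alternative gives 0.
(Remaining 58 profiles checked similarly; truth is weakly best in each.)
In every case the truthful bid is at least as good as any alternative, so it is a dominant strategy.

Yes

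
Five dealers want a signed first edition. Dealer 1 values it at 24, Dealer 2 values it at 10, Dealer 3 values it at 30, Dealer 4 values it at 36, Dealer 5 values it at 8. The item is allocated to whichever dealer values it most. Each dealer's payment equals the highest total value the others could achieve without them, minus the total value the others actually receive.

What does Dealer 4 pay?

Dealer 4 has the highest value and receives the item.
Without Dealer 4, the item would go to the next-highest value, 30, so the others could achieve 30.
With Dealer 4 present and winning, the others receive nothing, so their total is 0.
Payment = 30 - 0 = 30.

30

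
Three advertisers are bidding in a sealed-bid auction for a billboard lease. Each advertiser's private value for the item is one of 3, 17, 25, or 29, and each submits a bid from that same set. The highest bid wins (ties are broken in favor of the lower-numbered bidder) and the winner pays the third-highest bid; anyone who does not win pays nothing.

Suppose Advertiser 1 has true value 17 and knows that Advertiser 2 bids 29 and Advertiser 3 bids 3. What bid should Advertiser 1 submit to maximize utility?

Bid 3: loses, pays 0, utility 0.
Bid 17: loses, pays 0, utility 0.
Bid 25: loses, pays 0, utility 0.
Bid 29: wins, pays 3, utility 17 - 3 = 14.
The best choice is 29 with utility 14.

29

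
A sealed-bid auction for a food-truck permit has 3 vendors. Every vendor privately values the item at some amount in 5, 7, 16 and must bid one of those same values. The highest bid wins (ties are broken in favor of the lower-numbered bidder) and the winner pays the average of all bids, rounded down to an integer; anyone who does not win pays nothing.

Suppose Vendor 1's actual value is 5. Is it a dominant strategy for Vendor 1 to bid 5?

Check each profile of the others' bids and compare truth against every alternative bid.
Others bid (7, 7): truth gives 0, best alternative gives -2.
Others bid (5, 7): truth gives 0, best alternative gives -1.
Others bid (7, 5): truth gives 0, best alternative gives -1.
Others bid (5, 5): truth gives 0, best alternative gives 0.
Others bid (5, 16): truth gives 0, best alternative gives 0.
Others bid (7, 16): truth gives 0, best alternative gives 0.
(Remaining 3 profiles checked similarly; truth is weakly best in each.)
In every case the truthful bid is at least as good as any alternative, so it is a dominant strategy.

Yes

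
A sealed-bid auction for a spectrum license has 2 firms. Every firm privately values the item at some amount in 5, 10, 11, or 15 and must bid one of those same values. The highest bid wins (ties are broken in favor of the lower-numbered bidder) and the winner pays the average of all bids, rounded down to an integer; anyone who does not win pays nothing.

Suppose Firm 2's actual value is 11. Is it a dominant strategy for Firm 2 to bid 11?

Consider the case where Firm 1 bids 5.
Truthful bid 11: wins, pays 8, utility 11 - 8 = 3.
Bid 10 instead: wins, pays 7, utility 11 - 7 = 4.
Since 4 > 3, bidding 10 is strictly better here, so truthful bidding is not dominant.

No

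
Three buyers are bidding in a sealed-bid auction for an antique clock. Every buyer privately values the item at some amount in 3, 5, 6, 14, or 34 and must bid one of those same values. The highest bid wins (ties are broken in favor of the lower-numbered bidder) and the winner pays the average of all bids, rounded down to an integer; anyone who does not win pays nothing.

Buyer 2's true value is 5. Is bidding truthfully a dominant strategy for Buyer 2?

Consider the case where Buyer 1 bids 5 and Buyer 3 bids 3.
Truthful bid 5: loses, pays 0, utility 0.
Bid 6 instead: wins, pays 4, utility 5 - 4 = 1.
Since 1 > 0, bidding 6 is strictly better here, so truthful bidding is not dominant.

No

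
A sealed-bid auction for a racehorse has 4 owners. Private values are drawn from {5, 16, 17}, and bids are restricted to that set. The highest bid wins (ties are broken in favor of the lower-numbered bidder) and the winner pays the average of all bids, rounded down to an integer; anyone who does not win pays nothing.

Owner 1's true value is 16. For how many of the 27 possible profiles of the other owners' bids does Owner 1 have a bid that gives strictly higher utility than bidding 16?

13

Others bid (5, 5, 5): truth gives 9; bid 5 gives 11 > 9. Violating.
Others bid (5, 5, 17): truth gives 0; bid 17 gives 5 > 0. Violating.
Others bid (5, 16, 17): truth gives 0; bid 17 gives 3 > 0. Violating.
Others bid (5, 17, 5): truth gives 0; bid 17 gives 5 > 0. Violating.
Others bid (5, 5, 16): truth gives 6; no alternative beats it.
Others bid (5, 16, 5): truth gives 6; no alternative beats it.
(Checking all 27 profiles: 13 have a profitable deviation, 14 do not.)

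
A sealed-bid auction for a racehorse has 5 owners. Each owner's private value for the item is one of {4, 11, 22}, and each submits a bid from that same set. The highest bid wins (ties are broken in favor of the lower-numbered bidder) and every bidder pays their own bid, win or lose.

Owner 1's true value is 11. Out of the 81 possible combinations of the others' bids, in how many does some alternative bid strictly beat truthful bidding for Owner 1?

66

Others bid (4, 4, 4, 4): truth gives 0; bid 4 gives 7 > 0. Violating.
Others bid (4, 4, 4, 22): truth gives -11; bid 4 gives -4 > -11. Violating.
Others bid (4, 4, 11, 22): truth gives -11; bid 4 gives -4 > -11. Violating.
Others bid (4, 4, 22, 4): truth gives -11; bid 4 gives -4 > -11. Violating.
Others bid (4, 4, 4, 11): truth gives 0; no alternative beats it.
Others bid (4, 4, 11, 4): truth gives 0; no alternative beats it.
(Checking all 81 profiles: 66 have a profitable deviation, 15 do not.)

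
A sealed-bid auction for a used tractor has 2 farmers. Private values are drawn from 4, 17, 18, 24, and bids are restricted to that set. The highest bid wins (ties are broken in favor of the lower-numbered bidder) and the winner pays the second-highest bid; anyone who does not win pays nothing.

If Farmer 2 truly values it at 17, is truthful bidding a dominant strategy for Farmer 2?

Yes

Check each profile of the others' bids and compare truth against every alternative bid.
Others bid (4): truth gives 13, best alternative gives 13.
Others bid (17): truth gives 0, best alternative gives 0.
Others bid (18): truth gives 0, best alternative gives 0.
Others bid (24): truth gives 0, best alternative gives 0.
In every case the truthful bid is at least as good as any alternative, so it is a dominant strategy.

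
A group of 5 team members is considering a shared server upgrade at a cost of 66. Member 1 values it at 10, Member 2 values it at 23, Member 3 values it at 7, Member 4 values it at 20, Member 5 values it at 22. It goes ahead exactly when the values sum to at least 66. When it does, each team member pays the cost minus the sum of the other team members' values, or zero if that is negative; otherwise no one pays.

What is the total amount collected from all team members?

Total value 82 ≥ cost 66, so it is built.
Member 1: others sum to 72; max(0, 66 - 72) = 0.
Member 2: others sum to 59; max(0, 66 - 59) = 7.
Member 3: others sum to 75; max(0, 66 - 75) = 0.
Member 4: others sum to 62; max(0, 66 - 62) = 4.
Member 5: others sum to 60; max(0, 66 - 60) = 6.
Total collected = 0 + 7 + 0 + 4 + 6 = 17.

17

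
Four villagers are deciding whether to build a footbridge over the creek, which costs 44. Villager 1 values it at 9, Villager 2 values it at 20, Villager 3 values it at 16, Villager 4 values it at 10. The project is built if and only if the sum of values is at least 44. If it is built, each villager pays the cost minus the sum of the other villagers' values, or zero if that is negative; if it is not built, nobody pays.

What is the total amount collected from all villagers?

14

Total value 55 ≥ cost 44, so it is built.
Villager 1: others sum to 46; max(0, 44 - 46) = 0.
Villager 2: others sum to 35; max(0, 44 - 35) = 9.
Villager 3: others sum to 39; max(0, 44 - 39) = 5.
Villager 4: others sum to 45; max(0, 44 - 45) = 0.
Total collected = 0 + 9 + 5 + 0 = 14.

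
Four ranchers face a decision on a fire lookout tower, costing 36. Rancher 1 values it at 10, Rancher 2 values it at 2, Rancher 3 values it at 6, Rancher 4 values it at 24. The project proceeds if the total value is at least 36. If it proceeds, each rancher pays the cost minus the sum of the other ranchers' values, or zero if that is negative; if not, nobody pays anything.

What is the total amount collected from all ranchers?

22

Total value 42 ≥ cost 36, so it is built.
Rancher 1: others sum to 32; max(0, 36 - 32) = 4.
Rancher 2: others sum to 40; max(0, 36 - 40) = 0.
Rancher 3: others sum to 36; max(0, 36 - 36) = 0.
Rancher 4: others sum to 18; max(0, 36 - 18) = 18.
Total collected = 4 + 0 + 0 + 18 = 22.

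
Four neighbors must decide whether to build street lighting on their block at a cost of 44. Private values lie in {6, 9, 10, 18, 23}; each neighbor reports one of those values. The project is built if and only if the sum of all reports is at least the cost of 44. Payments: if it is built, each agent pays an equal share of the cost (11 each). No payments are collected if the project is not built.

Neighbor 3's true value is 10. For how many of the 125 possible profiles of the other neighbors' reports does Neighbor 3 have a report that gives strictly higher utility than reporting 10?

18

Others report (6, 6, 23): truth gives -1; report 6 gives 0 > -1. Violating.
Others report (6, 10, 18): truth gives -1; report 6 gives 0 > -1. Violating.
Others report (6, 18, 10): truth gives -1; report 6 gives 0 > -1. Violating.
Others report (6, 23, 6): truth gives -1; report 6 gives 0 > -1. Violating.
Others report (6, 6, 6): truth gives 0; no alternative beats it.
Others report (6, 6, 9): truth gives 0; no alternative beats it.
(Checking all 125 profiles: 18 have a profitable deviation, 107 do not.)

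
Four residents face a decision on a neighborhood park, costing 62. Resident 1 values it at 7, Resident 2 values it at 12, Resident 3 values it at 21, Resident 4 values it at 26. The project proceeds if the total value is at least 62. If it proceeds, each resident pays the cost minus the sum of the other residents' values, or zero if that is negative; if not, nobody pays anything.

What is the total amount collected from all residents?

50

Total value 66 ≥ cost 62, so it is built.
Resident 1: others sum to 59; max(0, 62 - 59) = 3.
Resident 2: others sum to 54; max(0, 62 - 54) = 8.
Resident 3: others sum to 45; max(0, 62 - 45) = 17.
Resident 4: others sum to 40; max(0, 62 - 40) = 22.
Total collected = 3 + 8 + 17 + 22 = 50.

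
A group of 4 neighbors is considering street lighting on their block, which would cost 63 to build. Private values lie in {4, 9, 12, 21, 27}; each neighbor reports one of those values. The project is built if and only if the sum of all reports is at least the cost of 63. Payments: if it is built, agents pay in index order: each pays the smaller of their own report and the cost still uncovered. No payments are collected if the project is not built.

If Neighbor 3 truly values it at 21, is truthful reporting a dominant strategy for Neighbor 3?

Consider the case where Neighbor 1 reports 4, Neighbor 2 reports 21 and Neighbor 4 reports 27.
Truthful report 21: project built, pays 21, utility 21 - 21 = 0.
Report 12 instead: project built, pays 12, utility 21 - 12 = 9.
Since 9 > 0, reporting 12 is strictly better here, so truthful reporting is not dominant.

No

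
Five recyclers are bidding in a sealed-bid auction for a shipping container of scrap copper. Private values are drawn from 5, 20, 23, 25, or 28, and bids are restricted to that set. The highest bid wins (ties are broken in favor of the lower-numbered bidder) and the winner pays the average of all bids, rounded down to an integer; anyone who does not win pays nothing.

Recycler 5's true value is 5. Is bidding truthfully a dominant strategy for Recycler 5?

Check each profile of the others' bids and compare truth against every alternative bid.
Others bid (5, 5, 5, 5): truth gives 0, best alternative gives -3.
Others bid (5, 5, 5, 20): truth gives 0, best alternative gives 0.
Others bid (5, 5, 5, 23): truth gives 0, best alternative gives 0.
Others bid (5, 5, 5, 25): truth gives 0, best alternative gives 0.
Others bid (5, 5, 5, 28): truth gives 0, best alternative gives 0.
Others bid (5, 5, 20, 5): truth gives 0, best alternative gives 0.
(Remaining 619 profiles checked similarly; truth is weakly best in each.)
In every case the truthful bid is at least as good as any alternative, so it is a dominant strategy.

Yes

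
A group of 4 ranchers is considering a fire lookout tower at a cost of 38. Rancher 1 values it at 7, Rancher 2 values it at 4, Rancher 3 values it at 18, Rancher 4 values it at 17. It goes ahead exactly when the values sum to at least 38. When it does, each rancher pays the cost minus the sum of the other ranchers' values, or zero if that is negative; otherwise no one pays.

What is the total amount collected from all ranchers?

19

Total value 46 ≥ cost 38, so it is built.
Rancher 1: others sum to 39; max(0, 38 - 39) = 0.
Rancher 2: others sum to 42; max(0, 38 - 42) = 0.
Rancher 3: others sum to 28; max(0, 38 - 28) = 10.
Rancher 4: others sum to 29; max(0, 38 - 29) = 9.
Total collected = 0 + 0 + 10 + 9 = 19.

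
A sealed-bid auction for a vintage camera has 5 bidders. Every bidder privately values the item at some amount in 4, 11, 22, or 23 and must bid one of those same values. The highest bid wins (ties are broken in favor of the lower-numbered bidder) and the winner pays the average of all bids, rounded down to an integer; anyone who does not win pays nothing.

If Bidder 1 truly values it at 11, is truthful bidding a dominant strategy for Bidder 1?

No

Consider the case where Bidder 2 bids 4, Bidder 3 bids 4, Bidder 4 bids 4 and Bidder 5 bids 4.
Truthful bid 11: wins, pays 5, utility 11 - 5 = 6.
Bid 4 instead: wins, pays 4, utility 11 - 4 = 7.
Since 7 > 6, bidding 4 is strictly better here, so truthful bidding is not dominant.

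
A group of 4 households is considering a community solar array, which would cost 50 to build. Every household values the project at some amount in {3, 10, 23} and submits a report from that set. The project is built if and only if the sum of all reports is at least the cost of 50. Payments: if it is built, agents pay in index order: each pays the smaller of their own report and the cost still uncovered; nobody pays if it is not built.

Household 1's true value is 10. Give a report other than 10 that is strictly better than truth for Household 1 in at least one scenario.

3

Suppose Household 2 reports 3, Household 3 reports 23 and Household 4 reports 23.
Report 10: project built, pays 10, utility 10 - 10 = 0.
Report 3: project built, pays 3, utility 10 - 3 = 7.
So reporting 3 beats truth here (7 > 0).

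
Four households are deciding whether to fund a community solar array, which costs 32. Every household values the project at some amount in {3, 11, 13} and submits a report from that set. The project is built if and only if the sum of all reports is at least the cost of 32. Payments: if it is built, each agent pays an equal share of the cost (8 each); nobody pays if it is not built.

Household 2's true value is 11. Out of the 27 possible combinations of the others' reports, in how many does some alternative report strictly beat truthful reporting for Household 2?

3

Others report (3, 3, 13): truth gives 0; report 13 gives 3 > 0. Violating.
Others report (3, 13, 3): truth gives 0; report 13 gives 3 > 0. Violating.
Others report (13, 3, 3): truth gives 0; report 13 gives 3 > 0. Violating.
Others report (3, 3, 3): truth gives 0; no alternative beats it.
Others report (3, 3, 11): truth gives 0; no alternative beats it.
(Checking all 27 profiles: 3 have a profitable deviation, 24 do not.)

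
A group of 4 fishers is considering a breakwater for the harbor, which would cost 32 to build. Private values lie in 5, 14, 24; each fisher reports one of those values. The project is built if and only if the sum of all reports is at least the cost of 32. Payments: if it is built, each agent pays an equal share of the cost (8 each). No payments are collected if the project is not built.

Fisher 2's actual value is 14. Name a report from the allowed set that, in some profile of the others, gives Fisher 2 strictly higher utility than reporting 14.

Suppose Fisher 1 reports 5, Fisher 3 reports 5 and Fisher 4 reports 5.
Report 14: project not built, utility 0.
Report 24: project built, pays 8, utility 14 - 8 = 6.
So reporting 24 beats truth here (6 > 0).

24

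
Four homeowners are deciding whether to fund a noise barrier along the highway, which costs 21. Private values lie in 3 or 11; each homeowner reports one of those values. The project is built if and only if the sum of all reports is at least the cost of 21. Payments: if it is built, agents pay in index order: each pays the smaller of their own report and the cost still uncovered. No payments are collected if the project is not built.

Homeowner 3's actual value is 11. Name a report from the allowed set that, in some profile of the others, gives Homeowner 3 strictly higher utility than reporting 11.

Suppose Homeowner 1 reports 3, Homeowner 2 reports 11 and Homeowner 4 reports 11.
Report 11: project built, pays 7, utility 11 - 7 = 4.
Report 3: project built, pays 3, utility 11 - 3 = 8.
So reporting 3 beats truth here (8 > 4).

3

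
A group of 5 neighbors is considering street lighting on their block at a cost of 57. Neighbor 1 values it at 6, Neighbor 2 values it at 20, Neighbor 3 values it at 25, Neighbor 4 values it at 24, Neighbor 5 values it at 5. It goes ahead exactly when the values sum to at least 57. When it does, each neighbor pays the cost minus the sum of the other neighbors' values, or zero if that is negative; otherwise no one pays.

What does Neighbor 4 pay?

Total value 80 ≥ cost 57, so the project is built.
The other neighbors' values sum to 56.
Cost minus that sum is 57 - 56 = 1.

1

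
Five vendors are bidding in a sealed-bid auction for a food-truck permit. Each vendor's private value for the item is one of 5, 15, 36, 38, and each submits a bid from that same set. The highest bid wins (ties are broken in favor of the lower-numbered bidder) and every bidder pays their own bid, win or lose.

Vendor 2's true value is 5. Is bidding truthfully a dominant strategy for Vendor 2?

Check each profile of the others' bids and compare truth against every alternative bid.
Others bid (5, 5, 5, 36): truth gives -5, best alternative gives -15.
Others bid (5, 5, 5, 38): truth gives -5, best alternative gives -15.
Others bid (5, 5, 15, 36): truth gives -5, best alternative gives -15.
Others bid (5, 5, 15, 38): truth gives -5, best alternative gives -15.
Others bid (5, 5, 36, 5): truth gives -5, best alternative gives -15.
Others bid (5, 5, 36, 15): truth gives -5, best alternative gives -15.
(Remaining 250 profiles checked similarly; truth is weakly best in each.)
In every case the truthful bid is at least as good as any alternative, so it is a dominant strategy.

Yes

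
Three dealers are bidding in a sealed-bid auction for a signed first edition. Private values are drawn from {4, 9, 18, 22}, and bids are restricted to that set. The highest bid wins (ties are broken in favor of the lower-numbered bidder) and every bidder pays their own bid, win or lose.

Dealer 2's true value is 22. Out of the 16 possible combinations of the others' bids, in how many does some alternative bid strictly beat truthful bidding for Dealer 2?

Others bid (4, 4): truth gives 0; bid 9 gives 13 > 0. Violating.
Others bid (4, 9): truth gives 0; bid 9 gives 13 > 0. Violating.
Others bid (4, 18): truth gives 0; bid 18 gives 4 > 0. Violating.
Others bid (9, 4): truth gives 0; bid 18 gives 4 > 0. Violating.
Others bid (4, 22): truth gives 0; no alternative beats it.
Others bid (9, 22): truth gives 0; no alternative beats it.
(Checking all 16 profiles: 10 have a profitable deviation, 6 do not.)

10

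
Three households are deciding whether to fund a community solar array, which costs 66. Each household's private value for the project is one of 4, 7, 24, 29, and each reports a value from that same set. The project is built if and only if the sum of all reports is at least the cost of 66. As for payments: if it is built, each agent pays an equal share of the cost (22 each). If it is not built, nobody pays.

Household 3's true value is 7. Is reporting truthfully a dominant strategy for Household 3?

Yes

Check each profile of the others' reports and compare truth against every alternative report.
Others report (4, 4): truth gives 0, best alternative gives 0.
Others report (4, 7): truth gives 0, best alternative gives 0.
Others report (4, 24): truth gives 0, best alternative gives 0.
Others report (4, 29): truth gives 0, best alternative gives 0.
Others report (7, 4): truth gives 0, best alternative gives 0.
Others report (7, 7): truth gives 0, best alternative gives 0.
(Remaining 10 profiles checked similarly; truth is weakly best in each.)
In every case the truthful report is at least as good as any alternative, so it is a dominant strategy.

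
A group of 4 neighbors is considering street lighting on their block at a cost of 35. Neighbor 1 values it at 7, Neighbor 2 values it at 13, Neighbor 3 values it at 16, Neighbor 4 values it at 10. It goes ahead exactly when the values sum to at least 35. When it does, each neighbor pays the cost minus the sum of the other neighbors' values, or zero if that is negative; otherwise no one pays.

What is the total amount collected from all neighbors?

7

Total value 46 ≥ cost 35, so it is built.
Neighbor 1: others sum to 39; max(0, 35 - 39) = 0.
Neighbor 2: others sum to 33; max(0, 35 - 33) = 2.
Neighbor 3: others sum to 30; max(0, 35 - 30) = 5.
Neighbor 4: others sum to 36; max(0, 35 - 36) = 0.
Total collected = 0 + 2 + 5 + 0 = 7.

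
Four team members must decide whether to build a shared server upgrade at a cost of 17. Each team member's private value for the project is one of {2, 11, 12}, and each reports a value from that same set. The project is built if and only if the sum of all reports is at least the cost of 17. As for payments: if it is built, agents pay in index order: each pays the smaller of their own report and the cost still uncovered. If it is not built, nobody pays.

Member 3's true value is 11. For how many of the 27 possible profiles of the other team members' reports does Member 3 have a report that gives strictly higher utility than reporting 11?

14

Others report (2, 2, 11): truth gives 0; report 2 gives 9 > 0. Violating.
Others report (2, 2, 12): truth gives 0; report 2 gives 9 > 0. Violating.
Others report (2, 11, 2): truth gives 7; report 2 gives 9 > 7. Violating.
Others report (2, 11, 11): truth gives 7; report 2 gives 9 > 7. Violating.
Others report (2, 2, 2): truth gives 0; no alternative beats it.
Others report (11, 11, 2): truth gives 11; no alternative beats it.
(Checking all 27 profiles: 14 have a profitable deviation, 13 do not.)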